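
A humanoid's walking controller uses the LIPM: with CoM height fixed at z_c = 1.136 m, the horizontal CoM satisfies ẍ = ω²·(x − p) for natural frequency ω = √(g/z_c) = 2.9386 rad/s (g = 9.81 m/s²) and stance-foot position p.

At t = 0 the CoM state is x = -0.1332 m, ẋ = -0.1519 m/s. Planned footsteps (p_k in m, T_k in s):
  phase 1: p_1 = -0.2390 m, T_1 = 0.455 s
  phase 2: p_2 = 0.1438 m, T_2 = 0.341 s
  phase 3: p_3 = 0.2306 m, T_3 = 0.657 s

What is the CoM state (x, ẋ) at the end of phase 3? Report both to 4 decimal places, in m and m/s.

phase 1: p=-0.2390, T=0.455, ωT=1.337063, cosh=2.035230, sinh=1.772614; start (x,ẋ)=(-0.133200, -0.151900) → end (x,ẋ)=(-0.115301, 0.241961)
phase 2: p=0.1438, T=0.341, ωT=1.002063, cosh=1.545508, sinh=1.178386; start (x,ẋ)=(-0.115301, 0.241961) → end (x,ẋ)=(-0.159616, -0.523265)
phase 3: p=0.2306, T=0.657, ωT=1.930660, cosh=3.519556, sinh=3.374504; start (x,ẋ)=(-0.159616, -0.523265) → end (x,ẋ)=(-1.743673, -5.711168)

x = -1.7437, ẋ = -5.7112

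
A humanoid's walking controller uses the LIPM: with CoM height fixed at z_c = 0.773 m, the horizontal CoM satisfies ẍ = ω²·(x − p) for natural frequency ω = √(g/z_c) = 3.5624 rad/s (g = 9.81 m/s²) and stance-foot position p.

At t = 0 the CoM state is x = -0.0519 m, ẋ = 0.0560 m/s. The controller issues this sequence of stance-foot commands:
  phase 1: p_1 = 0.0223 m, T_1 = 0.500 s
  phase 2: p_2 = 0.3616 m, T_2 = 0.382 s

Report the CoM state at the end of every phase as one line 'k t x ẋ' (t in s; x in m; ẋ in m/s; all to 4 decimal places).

phase 1: p=0.0223, T=0.500, ωT=1.781200, cosh=3.052706, sinh=2.884270; start (x,ẋ)=(-0.051900, 0.056000) → end (x,ẋ)=(-0.158871, -0.591448)
phase 2: p=0.3616, T=0.382, ωT=1.360837, cosh=2.077951, sinh=1.821504; start (x,ẋ)=(-0.158871, -0.591448) → end (x,ẋ)=(-1.022328, -4.606297)

1 0.5000 -0.1589 -0.5914
2 0.8820 -1.0223 -4.6063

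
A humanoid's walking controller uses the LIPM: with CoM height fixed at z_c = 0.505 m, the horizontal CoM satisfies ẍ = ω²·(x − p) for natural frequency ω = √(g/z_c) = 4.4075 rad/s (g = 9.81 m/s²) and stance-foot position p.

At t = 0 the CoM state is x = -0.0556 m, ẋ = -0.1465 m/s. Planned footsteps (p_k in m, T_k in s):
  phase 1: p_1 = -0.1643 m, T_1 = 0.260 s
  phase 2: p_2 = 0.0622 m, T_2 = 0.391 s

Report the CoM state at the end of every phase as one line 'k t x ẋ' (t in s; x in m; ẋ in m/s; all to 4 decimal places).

phase 1: p=-0.1643, T=0.260, ωT=1.145950, cosh=1.731675, sinh=1.413753; start (x,ẋ)=(-0.055600, -0.146500) → end (x,ẋ)=(-0.023058, 0.423632)
phase 2: p=0.0622, T=0.391, ωT=1.723332, cosh=2.890820, sinh=2.712350; start (x,ẋ)=(-0.023058, 0.423632) → end (x,ẋ)=(0.076434, 0.205407)

1 0.2600 -0.0231 0.4236
2 0.6510 0.0764 0.2054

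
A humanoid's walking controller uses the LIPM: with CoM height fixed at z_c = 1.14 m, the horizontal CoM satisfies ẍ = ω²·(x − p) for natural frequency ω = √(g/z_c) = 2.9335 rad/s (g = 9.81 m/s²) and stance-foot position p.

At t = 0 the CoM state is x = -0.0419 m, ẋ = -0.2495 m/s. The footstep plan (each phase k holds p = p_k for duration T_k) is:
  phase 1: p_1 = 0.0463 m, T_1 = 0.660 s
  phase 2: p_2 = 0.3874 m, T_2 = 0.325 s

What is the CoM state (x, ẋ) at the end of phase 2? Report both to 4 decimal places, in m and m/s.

phase 1: p=0.0463, T=0.660, ωT=1.936110, cosh=3.537999, sinh=3.393735; start (x,ẋ)=(-0.041900, -0.249500) → end (x,ẋ)=(-0.554395, -1.760808)
phase 2: p=0.3874, T=0.325, ωT=0.953388, cosh=1.489958, sinh=1.104525; start (x,ẋ)=(-0.554395, -1.760808) → end (x,ẋ)=(-1.678818, -5.675065)

x = -1.6788, ẋ = -5.6751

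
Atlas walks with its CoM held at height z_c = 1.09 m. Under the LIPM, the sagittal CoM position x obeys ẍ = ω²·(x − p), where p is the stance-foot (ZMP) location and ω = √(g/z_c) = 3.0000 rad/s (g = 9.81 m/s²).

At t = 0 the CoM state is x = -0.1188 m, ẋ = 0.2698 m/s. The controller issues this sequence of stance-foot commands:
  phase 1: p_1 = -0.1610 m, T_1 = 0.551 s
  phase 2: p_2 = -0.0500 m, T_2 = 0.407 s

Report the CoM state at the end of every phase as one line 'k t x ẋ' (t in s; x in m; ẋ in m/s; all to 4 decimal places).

1 0.5510 0.1795 1.0488
2 0.9580 0.9140 2.9983

phase 1: p=-0.1610, T=0.551, ωT=1.653000, cosh=2.707049, sinh=2.515575; start (x,ẋ)=(-0.118800, 0.269800) → end (x,ẋ)=(0.179472, 1.048834)
phase 2: p=-0.0500, T=0.407, ωT=1.221000, cosh=1.842756, sinh=1.547821; start (x,ẋ)=(0.179472, 1.048834) → end (x,ẋ)=(0.913996, 2.998287)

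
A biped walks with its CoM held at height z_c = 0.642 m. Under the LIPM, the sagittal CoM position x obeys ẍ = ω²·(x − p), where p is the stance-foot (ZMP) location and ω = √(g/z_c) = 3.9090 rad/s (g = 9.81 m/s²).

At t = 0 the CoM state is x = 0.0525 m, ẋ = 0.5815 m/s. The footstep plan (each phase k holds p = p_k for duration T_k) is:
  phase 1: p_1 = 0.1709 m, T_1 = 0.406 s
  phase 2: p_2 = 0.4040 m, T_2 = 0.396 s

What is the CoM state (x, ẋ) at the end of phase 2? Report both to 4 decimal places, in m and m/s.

phase 1: p=0.1709, T=0.406, ωT=1.587054, cosh=2.546926, sinh=2.342398; start (x,ẋ)=(0.052500, 0.581500) → end (x,ẋ)=(0.217797, 0.396915)
phase 2: p=0.4040, T=0.396, ωT=1.547964, cosh=2.457284, sinh=2.244603; start (x,ẋ)=(0.217797, 0.396915) → end (x,ẋ)=(0.174362, -0.658436)

x = 0.1744, ẋ = -0.6584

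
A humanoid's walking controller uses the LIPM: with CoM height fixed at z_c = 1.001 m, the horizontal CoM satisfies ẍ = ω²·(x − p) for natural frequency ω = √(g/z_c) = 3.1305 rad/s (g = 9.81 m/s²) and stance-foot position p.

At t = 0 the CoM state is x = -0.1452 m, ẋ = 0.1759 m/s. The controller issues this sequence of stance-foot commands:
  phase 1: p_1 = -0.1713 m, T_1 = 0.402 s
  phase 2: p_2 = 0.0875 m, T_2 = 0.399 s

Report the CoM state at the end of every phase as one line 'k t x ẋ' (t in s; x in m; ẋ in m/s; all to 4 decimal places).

phase 1: p=-0.1713, T=0.402, ωT=1.258461, cosh=1.902045, sinh=1.617955; start (x,ẋ)=(-0.145200, 0.175900) → end (x,ẋ)=(-0.030745, 0.466766)
phase 2: p=0.0875, T=0.399, ωT=1.249070, cosh=1.886934, sinh=1.600163; start (x,ẋ)=(-0.030745, 0.466766) → end (x,ẋ)=(0.102968, 0.288431)

1 0.4020 -0.0307 0.4668
2 0.8010 0.1030 0.2884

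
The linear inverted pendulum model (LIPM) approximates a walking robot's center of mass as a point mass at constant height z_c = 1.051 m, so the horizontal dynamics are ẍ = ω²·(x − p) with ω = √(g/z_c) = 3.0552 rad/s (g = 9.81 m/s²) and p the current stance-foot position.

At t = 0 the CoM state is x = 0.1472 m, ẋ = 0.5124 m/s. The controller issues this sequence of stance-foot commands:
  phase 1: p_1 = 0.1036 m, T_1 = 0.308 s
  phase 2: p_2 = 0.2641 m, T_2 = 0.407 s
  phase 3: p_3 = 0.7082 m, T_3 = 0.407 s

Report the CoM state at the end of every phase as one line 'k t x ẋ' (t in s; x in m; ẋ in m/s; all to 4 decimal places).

1 0.3080 0.3501 0.9012
2 0.7150 0.8946 2.1103
3 1.1220 2.1561 4.8681

phase 1: p=0.1036, T=0.308, ωT=0.941002, cosh=1.476392, sinh=1.086155; start (x,ẋ)=(0.147200, 0.512400) → end (x,ẋ)=(0.350134, 0.901186)
phase 2: p=0.2641, T=0.407, ωT=1.243466, cosh=1.877998, sinh=1.589615; start (x,ẋ)=(0.350134, 0.901186) → end (x,ẋ)=(0.894558, 2.110259)
phase 3: p=0.7082, T=0.407, ωT=1.243466, cosh=1.877998, sinh=1.589615; start (x,ẋ)=(0.894558, 2.110259) → end (x,ẋ)=(2.156143, 4.868123)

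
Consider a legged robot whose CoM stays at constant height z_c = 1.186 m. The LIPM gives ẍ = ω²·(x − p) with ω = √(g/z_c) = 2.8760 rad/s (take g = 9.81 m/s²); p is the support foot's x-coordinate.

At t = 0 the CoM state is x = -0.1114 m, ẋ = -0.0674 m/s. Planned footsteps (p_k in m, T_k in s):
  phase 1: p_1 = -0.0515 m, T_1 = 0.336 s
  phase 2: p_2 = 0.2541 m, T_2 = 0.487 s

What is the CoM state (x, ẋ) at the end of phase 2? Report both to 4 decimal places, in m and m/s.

phase 1: p=-0.0515, T=0.336, ωT=0.966336, cosh=1.504386, sinh=1.123911; start (x,ẋ)=(-0.111400, -0.067400) → end (x,ẋ)=(-0.167952, -0.295014)
phase 2: p=0.2541, T=0.487, ωT=1.400612, cosh=2.152064, sinh=1.905618; start (x,ẋ)=(-0.167952, -0.295014) → end (x,ẋ)=(-0.849657, -2.947970)

x = -0.8497, ẋ = -2.9480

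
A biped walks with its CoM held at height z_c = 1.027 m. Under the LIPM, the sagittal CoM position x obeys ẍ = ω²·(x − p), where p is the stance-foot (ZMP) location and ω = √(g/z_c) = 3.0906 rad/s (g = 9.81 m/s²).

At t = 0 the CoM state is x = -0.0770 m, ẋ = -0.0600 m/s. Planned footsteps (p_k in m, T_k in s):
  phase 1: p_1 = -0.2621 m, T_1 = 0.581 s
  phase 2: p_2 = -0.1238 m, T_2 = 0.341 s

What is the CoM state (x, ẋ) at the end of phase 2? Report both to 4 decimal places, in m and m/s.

phase 1: p=-0.2621, T=0.581, ωT=1.795639, cosh=3.094671, sinh=2.928649; start (x,ẋ)=(-0.077000, -0.060000) → end (x,ẋ)=(0.253868, 1.489712)
phase 2: p=-0.1238, T=0.341, ωT=1.053895, cosh=1.608690, sinh=1.260112; start (x,ẋ)=(0.253868, 1.489712) → end (x,ẋ)=(1.091142, 3.867313)

x = 1.0911, ẋ = 3.8673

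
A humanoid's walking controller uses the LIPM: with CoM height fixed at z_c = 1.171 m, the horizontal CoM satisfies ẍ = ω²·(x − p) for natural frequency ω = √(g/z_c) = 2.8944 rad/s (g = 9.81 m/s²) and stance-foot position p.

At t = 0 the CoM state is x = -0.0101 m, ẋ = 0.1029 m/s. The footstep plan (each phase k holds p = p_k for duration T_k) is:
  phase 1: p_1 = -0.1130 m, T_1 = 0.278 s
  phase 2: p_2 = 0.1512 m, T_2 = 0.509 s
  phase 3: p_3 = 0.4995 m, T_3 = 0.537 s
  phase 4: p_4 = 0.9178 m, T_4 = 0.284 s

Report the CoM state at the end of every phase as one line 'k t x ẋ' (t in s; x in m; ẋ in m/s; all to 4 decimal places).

1 0.2780 0.0568 0.4044
2 0.7870 0.2233 0.3641
3 1.3240 0.1013 -0.9067
4 1.6080 -0.4780 -3.3996

phase 1: p=-0.1130, T=0.278, ωT=0.804643, cosh=1.341573, sinh=0.894326; start (x,ẋ)=(-0.010100, 0.102900) → end (x,ẋ)=(0.056842, 0.404408)
phase 2: p=0.1512, T=0.509, ωT=1.473250, cosh=2.296285, sinh=2.067106; start (x,ẋ)=(0.056842, 0.404408) → end (x,ẋ)=(0.223346, 0.364092)
phase 3: p=0.4995, T=0.537, ωT=1.554293, cosh=2.471539, sinh=2.260200; start (x,ẋ)=(0.223346, 0.364092) → end (x,ẋ)=(0.101289, -0.906711)
phase 4: p=0.9178, T=0.284, ωT=0.822010, cosh=1.357307, sinh=0.917760; start (x,ẋ)=(0.101289, -0.906711) → end (x,ẋ)=(-0.477957, -3.399634)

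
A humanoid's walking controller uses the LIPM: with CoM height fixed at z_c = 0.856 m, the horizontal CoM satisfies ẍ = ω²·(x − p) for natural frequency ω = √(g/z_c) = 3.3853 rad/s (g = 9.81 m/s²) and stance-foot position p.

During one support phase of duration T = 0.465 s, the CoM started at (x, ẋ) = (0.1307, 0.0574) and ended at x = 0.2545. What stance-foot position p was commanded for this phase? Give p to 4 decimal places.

ωT = 3.3853·0.465 = 1.574164; cosh(ωT) = 2.516944, sinh(ωT) = 2.309763
x(T) = p + (x₀−p)·cosh(ωT) + (ẋ₀/ω)·sinh(ωT) ⇒ p·(1 − cosh) = x(T) − x₀·cosh − (ẋ₀/ω)·sinh
numerator   = 0.2545 − (0.1307)·2.516944 − (0.0574/3.3853)·2.309763 = -0.113628
denominator = 1 − 2.516944 = -1.516944
p = -0.113628 / -1.516944 = 0.0749

p = 0.0749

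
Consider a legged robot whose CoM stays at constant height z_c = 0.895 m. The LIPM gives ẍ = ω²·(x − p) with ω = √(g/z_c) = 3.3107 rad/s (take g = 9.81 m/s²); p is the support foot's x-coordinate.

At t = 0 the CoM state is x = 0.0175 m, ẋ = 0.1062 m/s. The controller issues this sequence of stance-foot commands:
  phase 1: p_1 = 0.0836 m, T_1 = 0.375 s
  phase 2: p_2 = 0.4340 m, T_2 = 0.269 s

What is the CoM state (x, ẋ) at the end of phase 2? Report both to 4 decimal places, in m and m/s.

x = -0.2141, ẋ = -1.6309

phase 1: p=0.0836, T=0.375, ωT=1.241513, cosh=1.874895, sinh=1.585949; start (x,ẋ)=(0.017500, 0.106200) → end (x,ẋ)=(0.010543, -0.147951)
phase 2: p=0.4340, T=0.269, ωT=0.890578, cosh=1.423478, sinh=1.013060; start (x,ẋ)=(0.010543, -0.147951) → end (x,ẋ)=(-0.214054, -1.630853)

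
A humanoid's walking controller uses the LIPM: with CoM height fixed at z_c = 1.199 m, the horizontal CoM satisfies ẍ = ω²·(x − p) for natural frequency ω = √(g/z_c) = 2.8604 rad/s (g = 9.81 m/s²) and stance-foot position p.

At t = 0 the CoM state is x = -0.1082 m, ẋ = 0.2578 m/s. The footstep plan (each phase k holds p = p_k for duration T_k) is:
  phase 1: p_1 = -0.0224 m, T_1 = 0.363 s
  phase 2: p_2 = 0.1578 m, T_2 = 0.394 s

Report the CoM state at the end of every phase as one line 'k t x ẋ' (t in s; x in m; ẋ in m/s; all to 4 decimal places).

1 0.3630 -0.0474 0.1066
2 0.7570 -0.1407 -0.6291

phase 1: p=-0.0224, T=0.363, ωT=1.038325, cosh=1.589265, sinh=1.235218; start (x,ẋ)=(-0.108200, 0.257800) → end (x,ẋ)=(-0.047432, 0.106562)
phase 2: p=0.1578, T=0.394, ωT=1.126998, cosh=1.705190, sinh=1.381186; start (x,ẋ)=(-0.047432, 0.106562) → end (x,ẋ)=(-0.140705, -0.629110)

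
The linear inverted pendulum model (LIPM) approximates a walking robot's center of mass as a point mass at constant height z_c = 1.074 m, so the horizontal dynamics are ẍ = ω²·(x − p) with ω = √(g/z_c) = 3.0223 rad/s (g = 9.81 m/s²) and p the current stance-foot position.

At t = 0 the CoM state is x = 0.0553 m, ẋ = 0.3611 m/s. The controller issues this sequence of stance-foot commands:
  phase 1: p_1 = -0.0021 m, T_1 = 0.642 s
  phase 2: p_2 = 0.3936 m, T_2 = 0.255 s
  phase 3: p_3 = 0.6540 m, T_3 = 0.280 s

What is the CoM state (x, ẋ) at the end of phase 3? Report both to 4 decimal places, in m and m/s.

x = 2.3591, ẋ = 5.7336

phase 1: p=-0.0021, T=0.642, ωT=1.940317, cosh=3.552306, sinh=3.408648; start (x,ẋ)=(0.055300, 0.361100) → end (x,ẋ)=(0.609063, 1.874070)
phase 2: p=0.3936, T=0.255, ωT=0.770687, cosh=1.311972, sinh=0.849277; start (x,ẋ)=(0.609063, 1.874070) → end (x,ẋ)=(1.202901, 3.011771)
phase 3: p=0.6540, T=0.280, ωT=0.846244, cosh=1.379949, sinh=0.950926; start (x,ẋ)=(1.202901, 3.011771) → end (x,ẋ)=(2.359070, 5.733627)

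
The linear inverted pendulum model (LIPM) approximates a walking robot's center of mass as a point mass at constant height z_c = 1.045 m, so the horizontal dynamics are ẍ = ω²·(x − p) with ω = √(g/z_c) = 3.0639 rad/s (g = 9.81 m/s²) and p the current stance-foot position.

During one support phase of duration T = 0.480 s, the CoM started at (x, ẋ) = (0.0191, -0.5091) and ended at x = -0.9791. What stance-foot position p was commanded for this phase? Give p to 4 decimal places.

p = 0.5270

ωT = 3.0639·0.480 = 1.470672; cosh(ωT) = 2.290965, sinh(ωT) = 2.061194
x(T) = p + (x₀−p)·cosh(ωT) + (ẋ₀/ω)·sinh(ωT) ⇒ p·(1 − cosh) = x(T) − x₀·cosh − (ẋ₀/ω)·sinh
numerator   = -0.9791 − (0.0191)·2.290965 − (-0.5091/3.0639)·2.061194 = -0.680368
denominator = 1 − 2.290965 = -1.290965
p = -0.680368 / -1.290965 = 0.5270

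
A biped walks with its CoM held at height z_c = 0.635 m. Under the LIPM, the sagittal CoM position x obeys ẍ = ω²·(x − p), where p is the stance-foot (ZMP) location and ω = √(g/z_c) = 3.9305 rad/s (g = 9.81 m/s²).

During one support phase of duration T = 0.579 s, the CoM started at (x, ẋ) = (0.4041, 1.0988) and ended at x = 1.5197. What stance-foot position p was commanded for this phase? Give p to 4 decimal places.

p = 0.4630

ωT = 3.9305·0.579 = 2.275759; cosh(ωT) = 4.919015, sinh(ωT) = 4.816296
x(T) = p + (x₀−p)·cosh(ωT) + (ẋ₀/ω)·sinh(ωT) ⇒ p·(1 − cosh) = x(T) − x₀·cosh − (ẋ₀/ω)·sinh
numerator   = 1.5197 − (0.4041)·4.919015 − (1.0988/3.9305)·4.816296 = -1.814504
denominator = 1 − 4.919015 = -3.919015
p = -1.814504 / -3.919015 = 0.4630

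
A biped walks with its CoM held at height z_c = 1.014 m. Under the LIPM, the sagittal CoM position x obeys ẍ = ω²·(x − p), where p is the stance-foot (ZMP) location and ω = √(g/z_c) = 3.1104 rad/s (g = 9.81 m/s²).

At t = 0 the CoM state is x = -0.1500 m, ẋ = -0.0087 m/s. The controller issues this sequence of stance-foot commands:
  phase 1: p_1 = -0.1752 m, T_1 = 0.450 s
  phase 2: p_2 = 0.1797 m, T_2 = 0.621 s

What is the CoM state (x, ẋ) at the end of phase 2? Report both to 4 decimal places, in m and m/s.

phase 1: p=-0.1752, T=0.450, ωT=1.399680, cosh=2.150289, sinh=1.903613; start (x,ẋ)=(-0.150000, -0.008700) → end (x,ẋ)=(-0.126337, 0.130502)
phase 2: p=0.1797, T=0.621, ωT=1.931558, cosh=3.522589, sinh=3.377667; start (x,ẋ)=(-0.126337, 0.130502) → end (x,ẋ)=(-0.756628, -2.755491)

x = -0.7566, ẋ = -2.7555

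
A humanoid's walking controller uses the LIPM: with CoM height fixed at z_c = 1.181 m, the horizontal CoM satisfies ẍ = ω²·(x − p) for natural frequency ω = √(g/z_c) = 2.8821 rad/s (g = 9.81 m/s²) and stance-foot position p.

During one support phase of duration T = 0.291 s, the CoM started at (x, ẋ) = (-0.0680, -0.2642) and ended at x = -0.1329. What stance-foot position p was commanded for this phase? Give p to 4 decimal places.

ωT = 2.8821·0.291 = 0.838691; cosh(ωT) = 1.372807, sinh(ωT) = 0.940531
x(T) = p + (x₀−p)·cosh(ωT) + (ẋ₀/ω)·sinh(ωT) ⇒ p·(1 − cosh) = x(T) − x₀·cosh − (ẋ₀/ω)·sinh
numerator   = -0.1329 − (-0.0680)·1.372807 − (-0.2642/2.8821)·0.940531 = 0.046669
denominator = 1 − 1.372807 = -0.372807
p = 0.046669 / -0.372807 = -0.1252

p = -0.1252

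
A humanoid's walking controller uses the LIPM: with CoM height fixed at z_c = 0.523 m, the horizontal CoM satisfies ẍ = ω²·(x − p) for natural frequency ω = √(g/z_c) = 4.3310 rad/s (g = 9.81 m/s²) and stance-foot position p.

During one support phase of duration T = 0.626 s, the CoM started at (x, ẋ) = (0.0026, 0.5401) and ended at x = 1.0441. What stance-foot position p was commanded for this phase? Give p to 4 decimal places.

p = -0.0138

ωT = 4.3310·0.626 = 2.711206; cosh(ωT) = 7.556934, sinh(ωT) = 7.490478
x(T) = p + (x₀−p)·cosh(ωT) + (ẋ₀/ω)·sinh(ωT) ⇒ p·(1 − cosh) = x(T) − x₀·cosh − (ẋ₀/ω)·sinh
numerator   = 1.0441 − (0.0026)·7.556934 − (0.5401/4.3310)·7.490478 = 0.090347
denominator = 1 − 7.556934 = -6.556934
p = 0.090347 / -6.556934 = -0.0138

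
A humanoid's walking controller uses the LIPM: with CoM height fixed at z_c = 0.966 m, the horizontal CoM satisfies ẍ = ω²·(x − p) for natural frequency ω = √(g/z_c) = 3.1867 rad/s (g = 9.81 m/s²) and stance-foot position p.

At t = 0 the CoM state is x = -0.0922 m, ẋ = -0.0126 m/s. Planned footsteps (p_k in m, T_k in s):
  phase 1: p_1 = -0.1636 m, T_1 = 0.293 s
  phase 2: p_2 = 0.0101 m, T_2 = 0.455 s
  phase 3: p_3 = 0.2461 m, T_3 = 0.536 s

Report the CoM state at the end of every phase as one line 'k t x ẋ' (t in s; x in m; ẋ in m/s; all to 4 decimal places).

1 0.2930 -0.0630 0.2262
2 0.7480 -0.0113 0.0394
3 1.2840 -0.4545 -2.0767

phase 1: p=-0.1636, T=0.293, ωT=0.933703, cosh=1.468504, sinh=1.075408; start (x,ẋ)=(-0.092200, -0.012600) → end (x,ẋ)=(-0.063001, 0.226185)
phase 2: p=0.0101, T=0.455, ωT=1.449949, cosh=2.248739, sinh=2.014156; start (x,ẋ)=(-0.063001, 0.226185) → end (x,ẋ)=(-0.011325, 0.039432)
phase 3: p=0.2461, T=0.536, ωT=1.708071, cosh=2.849761, sinh=2.668546; start (x,ẋ)=(-0.011325, 0.039432) → end (x,ẋ)=(-0.454478, -2.076730)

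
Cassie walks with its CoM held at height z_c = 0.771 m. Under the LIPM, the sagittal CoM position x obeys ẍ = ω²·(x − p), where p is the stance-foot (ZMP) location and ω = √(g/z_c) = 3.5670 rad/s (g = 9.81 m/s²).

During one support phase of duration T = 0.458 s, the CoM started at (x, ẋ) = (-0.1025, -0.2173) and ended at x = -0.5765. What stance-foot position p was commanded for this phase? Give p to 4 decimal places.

p = 0.0927

ωT = 3.5670·0.458 = 1.633686; cosh(ωT) = 2.658966, sinh(ωT) = 2.463757
x(T) = p + (x₀−p)·cosh(ωT) + (ẋ₀/ω)·sinh(ωT) ⇒ p·(1 − cosh) = x(T) − x₀·cosh − (ẋ₀/ω)·sinh
numerator   = -0.5765 − (-0.1025)·2.658966 − (-0.2173/3.5670)·2.463757 = -0.153865
denominator = 1 − 2.658966 = -1.658966
p = -0.153865 / -1.658966 = 0.0927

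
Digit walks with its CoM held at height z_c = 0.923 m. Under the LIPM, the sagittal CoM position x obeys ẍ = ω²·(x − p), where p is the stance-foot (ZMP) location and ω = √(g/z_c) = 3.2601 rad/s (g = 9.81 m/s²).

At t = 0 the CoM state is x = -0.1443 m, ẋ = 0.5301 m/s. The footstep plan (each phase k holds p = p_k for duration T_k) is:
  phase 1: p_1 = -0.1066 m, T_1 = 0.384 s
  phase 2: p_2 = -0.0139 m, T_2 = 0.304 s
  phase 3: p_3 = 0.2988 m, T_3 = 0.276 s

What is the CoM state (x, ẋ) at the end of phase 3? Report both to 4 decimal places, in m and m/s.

phase 1: p=-0.1066, T=0.384, ωT=1.251878, cosh=1.891436, sinh=1.605469; start (x,ẋ)=(-0.144300, 0.530100) → end (x,ẋ)=(0.083146, 0.805329)
phase 2: p=-0.0139, T=0.304, ωT=0.991070, cosh=1.532648, sinh=1.161469; start (x,ẋ)=(0.083146, 0.805329) → end (x,ẋ)=(0.421750, 1.601751)
phase 3: p=0.2988, T=0.276, ωT=0.899788, cosh=1.432868, sinh=1.026212; start (x,ẋ)=(0.421750, 1.601751) → end (x,ẋ)=(0.979169, 2.706434)

x = 0.9792, ẋ = 2.7064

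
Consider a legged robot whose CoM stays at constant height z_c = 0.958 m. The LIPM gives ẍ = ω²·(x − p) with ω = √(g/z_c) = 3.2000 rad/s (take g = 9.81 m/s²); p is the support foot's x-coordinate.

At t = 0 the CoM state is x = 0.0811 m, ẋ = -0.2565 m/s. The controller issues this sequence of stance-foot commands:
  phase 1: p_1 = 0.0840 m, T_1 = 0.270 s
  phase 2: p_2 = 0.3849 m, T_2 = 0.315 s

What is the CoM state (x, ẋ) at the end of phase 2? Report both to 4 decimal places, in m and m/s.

phase 1: p=0.0840, T=0.270, ωT=0.864000, cosh=1.397053, sinh=0.975580; start (x,ẋ)=(0.081100, -0.256500) → end (x,ẋ)=(0.001750, -0.367397)
phase 2: p=0.3849, T=0.315, ωT=1.008000, cosh=1.552532, sinh=1.187584; start (x,ẋ)=(0.001750, -0.367397) → end (x,ẋ)=(-0.346301, -2.026470)

x = -0.3463, ẋ = -2.0265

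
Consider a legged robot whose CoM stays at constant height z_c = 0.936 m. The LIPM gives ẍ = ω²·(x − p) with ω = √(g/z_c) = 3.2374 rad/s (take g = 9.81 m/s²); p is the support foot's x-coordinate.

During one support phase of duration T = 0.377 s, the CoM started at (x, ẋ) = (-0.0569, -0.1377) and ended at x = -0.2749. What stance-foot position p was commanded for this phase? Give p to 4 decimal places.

p = 0.1239

ωT = 3.2374·0.377 = 1.220500; cosh(ωT) = 1.841982, sinh(ωT) = 1.546899
x(T) = p + (x₀−p)·cosh(ωT) + (ẋ₀/ω)·sinh(ωT) ⇒ p·(1 − cosh) = x(T) − x₀·cosh − (ẋ₀/ω)·sinh
numerator   = -0.2749 − (-0.0569)·1.841982 − (-0.1377/3.2374)·1.546899 = -0.104295
denominator = 1 − 1.841982 = -0.841982
p = -0.104295 / -0.841982 = 0.1239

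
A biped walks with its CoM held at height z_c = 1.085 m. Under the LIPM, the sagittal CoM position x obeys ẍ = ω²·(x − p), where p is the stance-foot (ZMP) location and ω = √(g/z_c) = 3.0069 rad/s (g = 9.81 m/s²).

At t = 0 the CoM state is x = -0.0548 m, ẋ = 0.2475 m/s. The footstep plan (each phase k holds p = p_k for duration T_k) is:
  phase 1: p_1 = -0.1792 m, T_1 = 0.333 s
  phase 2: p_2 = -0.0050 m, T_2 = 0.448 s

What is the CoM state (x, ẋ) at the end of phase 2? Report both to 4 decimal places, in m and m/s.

x = 0.7214, ẋ = 2.3082

phase 1: p=-0.1792, T=0.333, ωT=1.001298, cosh=1.544607, sinh=1.177205; start (x,ẋ)=(-0.054800, 0.247500) → end (x,ẋ)=(0.109846, 0.822633)
phase 2: p=-0.0050, T=0.448, ωT=1.347091, cosh=2.053108, sinh=1.793113; start (x,ẋ)=(0.109846, 0.822633) → end (x,ẋ)=(0.721354, 2.308170)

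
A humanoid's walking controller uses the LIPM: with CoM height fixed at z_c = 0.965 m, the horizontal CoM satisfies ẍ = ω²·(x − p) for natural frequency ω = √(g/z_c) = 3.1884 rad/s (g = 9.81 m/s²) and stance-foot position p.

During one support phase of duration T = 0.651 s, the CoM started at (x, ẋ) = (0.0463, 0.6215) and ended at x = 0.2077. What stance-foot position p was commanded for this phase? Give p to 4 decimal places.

p = 0.2442

ωT = 3.1884·0.651 = 2.075648; cosh(ωT) = 4.047594, sinh(ωT) = 3.922119
x(T) = p + (x₀−p)·cosh(ωT) + (ẋ₀/ω)·sinh(ωT) ⇒ p·(1 − cosh) = x(T) − x₀·cosh − (ẋ₀/ω)·sinh
numerator   = 0.2077 − (0.0463)·4.047594 − (0.6215/3.1884)·3.922119 = -0.744224
denominator = 1 − 4.047594 = -3.047594
p = -0.744224 / -3.047594 = 0.2442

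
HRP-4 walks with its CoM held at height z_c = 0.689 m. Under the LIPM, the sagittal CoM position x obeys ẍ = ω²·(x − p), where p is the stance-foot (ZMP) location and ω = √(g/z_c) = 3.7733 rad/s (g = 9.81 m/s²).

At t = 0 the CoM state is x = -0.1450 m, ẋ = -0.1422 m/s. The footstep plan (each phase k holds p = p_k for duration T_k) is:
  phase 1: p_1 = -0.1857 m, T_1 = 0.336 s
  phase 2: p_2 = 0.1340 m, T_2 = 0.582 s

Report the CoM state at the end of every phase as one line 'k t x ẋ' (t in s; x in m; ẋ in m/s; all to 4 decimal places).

1 0.3360 -0.1693 -0.0214
2 0.9180 -1.2714 -5.1780

phase 1: p=-0.1857, T=0.336, ωT=1.267829, cosh=1.917286, sinh=1.635844; start (x,ẋ)=(-0.145000, -0.142200) → end (x,ẋ)=(-0.169315, -0.021416)
phase 2: p=0.1340, T=0.582, ωT=2.196061, cosh=4.550385, sinh=4.439145; start (x,ẋ)=(-0.169315, -0.021416) → end (x,ẋ)=(-1.271394, -5.178040)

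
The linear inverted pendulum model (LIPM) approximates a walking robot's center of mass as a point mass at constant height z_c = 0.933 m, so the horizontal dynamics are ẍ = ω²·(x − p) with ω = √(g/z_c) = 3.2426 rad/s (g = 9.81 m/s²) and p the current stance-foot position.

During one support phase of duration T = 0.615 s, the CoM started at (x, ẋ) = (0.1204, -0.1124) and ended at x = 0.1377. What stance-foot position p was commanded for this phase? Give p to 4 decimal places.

ωT = 3.2426·0.615 = 1.994199; cosh(ωT) = 3.741219, sinh(ωT) = 3.605097
x(T) = p + (x₀−p)·cosh(ωT) + (ẋ₀/ω)·sinh(ωT) ⇒ p·(1 − cosh) = x(T) − x₀·cosh − (ẋ₀/ω)·sinh
numerator   = 0.1377 − (0.1204)·3.741219 − (-0.1124/3.2426)·3.605097 = -0.187777
denominator = 1 − 3.741219 = -2.741219
p = -0.187777 / -2.741219 = 0.0685

p = 0.0685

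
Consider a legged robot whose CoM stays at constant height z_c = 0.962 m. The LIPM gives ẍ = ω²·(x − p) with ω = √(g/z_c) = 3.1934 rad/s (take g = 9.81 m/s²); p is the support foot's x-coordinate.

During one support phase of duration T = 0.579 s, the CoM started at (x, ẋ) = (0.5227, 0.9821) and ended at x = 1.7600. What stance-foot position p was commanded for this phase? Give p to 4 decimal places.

p = 0.3965

ωT = 3.1934·0.579 = 1.848979; cosh(ωT) = 3.255362, sinh(ωT) = 3.097965
x(T) = p + (x₀−p)·cosh(ωT) + (ẋ₀/ω)·sinh(ωT) ⇒ p·(1 − cosh) = x(T) − x₀·cosh − (ẋ₀/ω)·sinh
numerator   = 1.7600 − (0.5227)·3.255362 − (0.9821/3.1934)·3.097965 = -0.894328
denominator = 1 − 3.255362 = -2.255362
p = -0.894328 / -2.255362 = 0.3965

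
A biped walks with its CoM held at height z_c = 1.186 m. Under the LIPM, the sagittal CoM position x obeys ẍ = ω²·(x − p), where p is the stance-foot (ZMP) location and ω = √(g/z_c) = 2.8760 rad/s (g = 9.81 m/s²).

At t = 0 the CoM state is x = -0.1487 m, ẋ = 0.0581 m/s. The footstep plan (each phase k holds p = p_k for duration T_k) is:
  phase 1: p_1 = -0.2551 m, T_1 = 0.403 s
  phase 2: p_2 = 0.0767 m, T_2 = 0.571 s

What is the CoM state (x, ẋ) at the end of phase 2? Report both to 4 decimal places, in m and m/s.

x = 0.2323, ẋ = 0.6172

phase 1: p=-0.2551, T=0.403, ωT=1.159028, cosh=1.750313, sinh=1.436522; start (x,ẋ)=(-0.148700, 0.058100) → end (x,ẋ)=(-0.039847, 0.541278)
phase 2: p=0.0767, T=0.571, ωT=1.642196, cosh=2.680029, sinh=2.486474; start (x,ẋ)=(-0.039847, 0.541278) → end (x,ẋ)=(0.232319, 0.617204)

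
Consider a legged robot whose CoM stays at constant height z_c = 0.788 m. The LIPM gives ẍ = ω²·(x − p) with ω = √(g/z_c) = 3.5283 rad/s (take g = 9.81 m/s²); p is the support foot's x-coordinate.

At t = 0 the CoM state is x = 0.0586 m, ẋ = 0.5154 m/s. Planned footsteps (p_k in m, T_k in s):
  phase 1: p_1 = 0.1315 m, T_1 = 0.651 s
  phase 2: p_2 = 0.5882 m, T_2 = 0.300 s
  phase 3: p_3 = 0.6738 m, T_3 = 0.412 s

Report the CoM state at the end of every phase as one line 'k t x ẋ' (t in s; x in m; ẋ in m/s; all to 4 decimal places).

1 0.6510 0.4843 1.3225
2 0.9510 0.8956 1.6705
3 1.3630 2.1317 5.3515

phase 1: p=0.1315, T=0.651, ωT=2.296923, cosh=5.022055, sinh=4.921487; start (x,ẋ)=(0.058600, 0.515400) → end (x,ẋ)=(0.484303, 1.322496)
phase 2: p=0.5882, T=0.300, ωT=1.058490, cosh=1.614498, sinh=1.267518; start (x,ẋ)=(0.484303, 1.322496) → end (x,ẋ)=(0.895557, 1.670522)
phase 3: p=0.6738, T=0.412, ωT=1.453660, cosh=2.256229, sinh=2.022515; start (x,ẋ)=(0.895557, 1.670522) → end (x,ẋ)=(2.131723, 5.351549)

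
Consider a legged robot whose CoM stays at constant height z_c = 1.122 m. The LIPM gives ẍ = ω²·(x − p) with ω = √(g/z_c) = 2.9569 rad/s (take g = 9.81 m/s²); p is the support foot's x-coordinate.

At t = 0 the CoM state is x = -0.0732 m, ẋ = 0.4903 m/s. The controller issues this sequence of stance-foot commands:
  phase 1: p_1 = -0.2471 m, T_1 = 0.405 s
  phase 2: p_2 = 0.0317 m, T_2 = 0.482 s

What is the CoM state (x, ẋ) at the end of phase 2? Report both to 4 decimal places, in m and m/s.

x = 1.7583, ẋ = 5.3020

phase 1: p=-0.2471, T=0.405, ωT=1.197545, cosh=1.806955, sinh=1.505020; start (x,ẋ)=(-0.073200, 0.490300) → end (x,ẋ)=(0.316685, 1.659838)
phase 2: p=0.0317, T=0.482, ωT=1.425226, cosh=2.199625, sinh=1.959171; start (x,ẋ)=(0.316685, 1.659838) → end (x,ẋ)=(1.758330, 5.301962)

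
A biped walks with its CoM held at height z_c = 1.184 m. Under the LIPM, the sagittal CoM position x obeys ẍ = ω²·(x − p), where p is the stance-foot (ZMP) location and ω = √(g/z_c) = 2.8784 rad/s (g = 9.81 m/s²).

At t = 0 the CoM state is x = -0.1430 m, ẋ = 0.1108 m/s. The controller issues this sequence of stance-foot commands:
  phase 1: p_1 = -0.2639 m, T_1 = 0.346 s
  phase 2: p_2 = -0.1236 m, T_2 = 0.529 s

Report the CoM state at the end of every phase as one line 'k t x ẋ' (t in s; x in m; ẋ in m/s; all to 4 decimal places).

phase 1: p=-0.2639, T=0.346, ωT=0.995926, cosh=1.538306, sinh=1.168925; start (x,ẋ)=(-0.143000, 0.110800) → end (x,ẋ)=(-0.032923, 0.577229)
phase 2: p=-0.1236, T=0.529, ωT=1.522674, cosh=2.401297, sinh=2.183169; start (x,ẋ)=(-0.032923, 0.577229) → end (x,ẋ)=(0.531952, 1.955917)

1 0.3460 -0.0329 0.5772
2 0.8750 0.5320 1.9559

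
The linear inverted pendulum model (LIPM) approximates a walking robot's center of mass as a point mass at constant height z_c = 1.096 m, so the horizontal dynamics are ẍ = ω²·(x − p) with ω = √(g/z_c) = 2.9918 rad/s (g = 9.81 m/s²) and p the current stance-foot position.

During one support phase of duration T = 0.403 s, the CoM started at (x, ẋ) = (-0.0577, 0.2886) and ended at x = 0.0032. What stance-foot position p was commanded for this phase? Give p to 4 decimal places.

p = 0.0469

ωT = 2.9918·0.403 = 1.205695; cosh(ωT) = 1.819282, sinh(ωT) = 1.519798
x(T) = p + (x₀−p)·cosh(ωT) + (ẋ₀/ω)·sinh(ωT) ⇒ p·(1 − cosh) = x(T) − x₀·cosh − (ẋ₀/ω)·sinh
numerator   = 0.0032 − (-0.0577)·1.819282 − (0.2886/2.9918)·1.519798 = -0.038433
denominator = 1 − 1.819282 = -0.819282
p = -0.038433 / -0.819282 = 0.0469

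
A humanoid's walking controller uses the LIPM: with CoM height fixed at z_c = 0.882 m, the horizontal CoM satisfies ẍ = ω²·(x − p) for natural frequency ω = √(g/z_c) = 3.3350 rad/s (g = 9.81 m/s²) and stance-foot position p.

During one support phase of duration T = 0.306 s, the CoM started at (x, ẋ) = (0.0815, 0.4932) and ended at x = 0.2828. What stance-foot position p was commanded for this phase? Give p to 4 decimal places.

ωT = 3.3350·0.306 = 1.020510; cosh(ωT) = 1.567510, sinh(ωT) = 1.207099
x(T) = p + (x₀−p)·cosh(ωT) + (ẋ₀/ω)·sinh(ωT) ⇒ p·(1 − cosh) = x(T) − x₀·cosh − (ẋ₀/ω)·sinh
numerator   = 0.2828 − (0.0815)·1.567510 − (0.4932/3.3350)·1.207099 = -0.023465
denominator = 1 − 1.567510 = -0.567510
p = -0.023465 / -0.567510 = 0.0413

p = 0.0413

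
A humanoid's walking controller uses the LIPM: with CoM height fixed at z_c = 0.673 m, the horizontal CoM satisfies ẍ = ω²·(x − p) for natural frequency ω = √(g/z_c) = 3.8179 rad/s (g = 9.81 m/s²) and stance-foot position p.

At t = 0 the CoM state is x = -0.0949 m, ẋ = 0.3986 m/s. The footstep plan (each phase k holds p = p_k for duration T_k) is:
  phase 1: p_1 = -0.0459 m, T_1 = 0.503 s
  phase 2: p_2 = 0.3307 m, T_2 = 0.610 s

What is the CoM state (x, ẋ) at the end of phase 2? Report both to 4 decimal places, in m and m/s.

x = 0.3187, ẋ = 0.1027

phase 1: p=-0.0459, T=0.503, ωT=1.920404, cosh=3.485130, sinh=3.338582; start (x,ẋ)=(-0.094900, 0.398600) → end (x,ẋ)=(0.131886, 0.764601)
phase 2: p=0.3307, T=0.610, ωT=2.328919, cosh=5.182119, sinh=5.084718; start (x,ẋ)=(0.131886, 0.764601) → end (x,ẋ)=(0.318727, 0.102695)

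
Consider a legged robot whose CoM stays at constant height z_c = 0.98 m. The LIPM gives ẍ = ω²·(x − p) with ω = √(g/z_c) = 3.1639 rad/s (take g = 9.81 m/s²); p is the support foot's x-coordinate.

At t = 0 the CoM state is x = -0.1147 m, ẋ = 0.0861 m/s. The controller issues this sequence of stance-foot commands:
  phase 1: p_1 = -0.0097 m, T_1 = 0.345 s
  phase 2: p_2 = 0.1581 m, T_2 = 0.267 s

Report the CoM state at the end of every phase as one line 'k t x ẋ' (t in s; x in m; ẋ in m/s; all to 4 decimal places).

phase 1: p=-0.0097, T=0.345, ωT=1.091545, cosh=1.657286, sinh=1.321589; start (x,ẋ)=(-0.114700, 0.086100) → end (x,ẋ)=(-0.147750, -0.296352)
phase 2: p=0.1581, T=0.267, ωT=0.844761, cosh=1.378541, sinh=0.948881; start (x,ẋ)=(-0.147750, -0.296352) → end (x,ẋ)=(-0.352406, -1.326746)

1 0.3450 -0.1478 -0.2964
2 0.6120 -0.3524 -1.3267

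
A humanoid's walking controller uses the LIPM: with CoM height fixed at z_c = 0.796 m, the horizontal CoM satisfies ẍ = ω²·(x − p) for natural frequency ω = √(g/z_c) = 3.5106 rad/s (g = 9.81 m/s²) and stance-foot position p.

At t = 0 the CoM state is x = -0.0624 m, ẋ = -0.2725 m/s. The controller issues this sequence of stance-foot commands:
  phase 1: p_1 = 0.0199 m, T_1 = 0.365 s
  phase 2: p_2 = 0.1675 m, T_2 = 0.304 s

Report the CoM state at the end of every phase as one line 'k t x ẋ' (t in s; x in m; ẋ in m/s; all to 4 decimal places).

1 0.3650 -0.2687 -1.0087
2 0.6690 -0.9099 -3.6026

phase 1: p=0.0199, T=0.365, ωT=1.281369, cosh=1.939612, sinh=1.661955; start (x,ẋ)=(-0.062400, -0.272500) → end (x,ẋ)=(-0.268734, -1.008720)
phase 2: p=0.1675, T=0.304, ωT=1.067222, cosh=1.625628, sinh=1.281665; start (x,ẋ)=(-0.268734, -1.008720) → end (x,ẋ)=(-0.909923, -3.602603)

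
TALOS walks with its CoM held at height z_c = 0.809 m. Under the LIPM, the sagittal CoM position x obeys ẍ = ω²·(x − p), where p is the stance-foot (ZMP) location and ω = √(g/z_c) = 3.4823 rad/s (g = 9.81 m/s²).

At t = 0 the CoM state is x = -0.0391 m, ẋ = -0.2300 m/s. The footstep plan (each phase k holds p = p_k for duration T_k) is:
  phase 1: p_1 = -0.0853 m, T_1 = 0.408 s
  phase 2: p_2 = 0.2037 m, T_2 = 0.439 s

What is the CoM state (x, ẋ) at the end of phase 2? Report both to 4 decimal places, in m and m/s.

x = -0.6807, ẋ = -2.8820

phase 1: p=-0.0853, T=0.408, ωT=1.420778, cosh=2.190934, sinh=1.949408; start (x,ẋ)=(-0.039100, -0.230000) → end (x,ẋ)=(-0.112834, -0.190290)
phase 2: p=0.2037, T=0.439, ωT=1.528730, cosh=2.414562, sinh=2.197752; start (x,ẋ)=(-0.112834, -0.190290) → end (x,ẋ)=(-0.680687, -2.881973)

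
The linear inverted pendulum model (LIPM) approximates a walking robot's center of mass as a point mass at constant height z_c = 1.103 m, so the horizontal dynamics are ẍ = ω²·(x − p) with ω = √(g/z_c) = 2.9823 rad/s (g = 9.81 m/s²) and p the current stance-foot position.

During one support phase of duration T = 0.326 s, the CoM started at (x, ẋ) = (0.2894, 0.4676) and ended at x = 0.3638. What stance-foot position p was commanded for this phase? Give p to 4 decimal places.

p = 0.4914

ωT = 2.9823·0.326 = 0.972230; cosh(ωT) = 1.511036, sinh(ωT) = 1.132797
x(T) = p + (x₀−p)·cosh(ωT) + (ẋ₀/ω)·sinh(ωT) ⇒ p·(1 − cosh) = x(T) − x₀·cosh − (ẋ₀/ω)·sinh
numerator   = 0.3638 − (0.2894)·1.511036 − (0.4676/2.9823)·1.132797 = -0.251107
denominator = 1 − 1.511036 = -0.511036
p = -0.251107 / -0.511036 = 0.4914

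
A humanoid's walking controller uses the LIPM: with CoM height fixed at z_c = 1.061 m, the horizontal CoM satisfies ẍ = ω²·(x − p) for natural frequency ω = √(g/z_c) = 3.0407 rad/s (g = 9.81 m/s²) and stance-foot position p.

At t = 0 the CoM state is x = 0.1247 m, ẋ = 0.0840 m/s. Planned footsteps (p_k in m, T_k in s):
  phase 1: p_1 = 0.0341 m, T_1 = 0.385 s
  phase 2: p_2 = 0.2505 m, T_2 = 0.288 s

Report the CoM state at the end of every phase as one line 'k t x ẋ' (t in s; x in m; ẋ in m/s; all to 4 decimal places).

phase 1: p=0.0341, T=0.385, ωT=1.170670, cosh=1.767155, sinh=1.456996; start (x,ẋ)=(0.124700, 0.084000) → end (x,ẋ)=(0.234454, 0.549825)
phase 2: p=0.2505, T=0.288, ωT=0.875722, cosh=1.408584, sinh=0.992023; start (x,ẋ)=(0.234454, 0.549825) → end (x,ẋ)=(0.407277, 0.726073)

1 0.3850 0.2345 0.5498
2 0.6730 0.4073 0.7261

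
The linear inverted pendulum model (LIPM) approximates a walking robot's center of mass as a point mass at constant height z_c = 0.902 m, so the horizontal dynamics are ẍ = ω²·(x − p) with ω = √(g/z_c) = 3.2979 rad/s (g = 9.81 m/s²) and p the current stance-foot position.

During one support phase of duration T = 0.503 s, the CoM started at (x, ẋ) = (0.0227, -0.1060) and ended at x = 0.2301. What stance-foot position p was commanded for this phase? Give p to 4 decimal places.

p = -0.1450

ωT = 3.2979·0.503 = 1.658844; cosh(ωT) = 2.721796, sinh(ωT) = 2.531437
x(T) = p + (x₀−p)·cosh(ωT) + (ẋ₀/ω)·sinh(ωT) ⇒ p·(1 − cosh) = x(T) − x₀·cosh − (ẋ₀/ω)·sinh
numerator   = 0.2301 − (0.0227)·2.721796 − (-0.1060/3.2979)·2.531437 = 0.249680
denominator = 1 − 2.721796 = -1.721796
p = 0.249680 / -1.721796 = -0.1450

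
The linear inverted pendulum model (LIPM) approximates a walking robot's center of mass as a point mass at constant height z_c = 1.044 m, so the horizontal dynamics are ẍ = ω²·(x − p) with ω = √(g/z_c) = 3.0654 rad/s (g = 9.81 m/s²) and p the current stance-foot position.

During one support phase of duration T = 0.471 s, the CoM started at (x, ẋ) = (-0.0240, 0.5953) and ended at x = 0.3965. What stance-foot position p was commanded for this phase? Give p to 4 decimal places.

ωT = 3.0654·0.471 = 1.443803; cosh(ωT) = 2.236404, sinh(ωT) = 2.000376
x(T) = p + (x₀−p)·cosh(ωT) + (ẋ₀/ω)·sinh(ωT) ⇒ p·(1 − cosh) = x(T) − x₀·cosh − (ẋ₀/ω)·sinh
numerator   = 0.3965 − (-0.0240)·2.236404 − (0.5953/3.0654)·2.000376 = 0.061701
denominator = 1 − 2.236404 = -1.236404
p = 0.061701 / -1.236404 = -0.0499

p = -0.0499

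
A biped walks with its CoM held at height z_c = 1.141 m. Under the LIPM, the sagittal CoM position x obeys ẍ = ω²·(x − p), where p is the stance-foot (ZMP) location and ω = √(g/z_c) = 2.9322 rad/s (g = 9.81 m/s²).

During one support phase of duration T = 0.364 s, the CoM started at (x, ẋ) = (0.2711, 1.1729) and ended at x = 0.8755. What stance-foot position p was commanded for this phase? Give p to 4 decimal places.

p = 0.1246

ωT = 2.9322·0.364 = 1.067321; cosh(ωT) = 1.625754, sinh(ωT) = 1.281825
x(T) = p + (x₀−p)·cosh(ωT) + (ẋ₀/ω)·sinh(ωT) ⇒ p·(1 − cosh) = x(T) − x₀·cosh − (ẋ₀/ω)·sinh
numerator   = 0.8755 − (0.2711)·1.625754 − (1.1729/2.9322)·1.281825 = -0.077981
denominator = 1 − 1.625754 = -0.625754
p = -0.077981 / -0.625754 = 0.1246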